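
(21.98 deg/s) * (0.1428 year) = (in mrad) 1.728e+09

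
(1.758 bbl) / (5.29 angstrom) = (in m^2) 5.284e+08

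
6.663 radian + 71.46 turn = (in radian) 455.7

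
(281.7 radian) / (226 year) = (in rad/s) 3.952e-08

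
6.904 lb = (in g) 3132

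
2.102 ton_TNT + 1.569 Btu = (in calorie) 2.102e+09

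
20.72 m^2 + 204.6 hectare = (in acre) 505.6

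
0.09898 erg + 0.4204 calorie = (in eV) 1.098e+19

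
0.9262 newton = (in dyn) 9.262e+04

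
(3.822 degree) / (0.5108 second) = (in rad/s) 0.1306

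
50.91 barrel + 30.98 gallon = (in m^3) 8.211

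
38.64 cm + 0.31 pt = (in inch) 15.22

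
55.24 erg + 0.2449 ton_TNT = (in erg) 1.025e+16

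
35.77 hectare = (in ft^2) 3.85e+06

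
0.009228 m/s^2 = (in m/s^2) 0.009228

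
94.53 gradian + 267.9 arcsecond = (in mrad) 1486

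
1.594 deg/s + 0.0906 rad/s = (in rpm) 1.131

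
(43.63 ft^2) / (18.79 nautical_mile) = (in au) 7.786e-16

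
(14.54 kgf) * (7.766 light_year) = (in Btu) 9.93e+15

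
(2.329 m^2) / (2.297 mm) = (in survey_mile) 0.63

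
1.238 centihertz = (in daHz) 0.001238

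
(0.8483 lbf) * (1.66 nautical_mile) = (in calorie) 2773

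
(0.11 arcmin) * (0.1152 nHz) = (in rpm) 3.52e-14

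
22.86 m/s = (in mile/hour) 51.14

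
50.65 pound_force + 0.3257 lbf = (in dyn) 2.268e+07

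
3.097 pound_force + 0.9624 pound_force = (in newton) 18.06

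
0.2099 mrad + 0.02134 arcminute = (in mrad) 0.2161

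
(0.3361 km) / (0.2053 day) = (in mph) 0.04239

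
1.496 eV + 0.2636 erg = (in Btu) 2.498e-11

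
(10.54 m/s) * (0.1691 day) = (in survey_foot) 5.052e+05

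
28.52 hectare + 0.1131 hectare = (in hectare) 28.63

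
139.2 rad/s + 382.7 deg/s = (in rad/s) 145.9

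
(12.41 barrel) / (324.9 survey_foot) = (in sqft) 0.2145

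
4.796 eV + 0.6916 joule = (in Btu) 0.0006555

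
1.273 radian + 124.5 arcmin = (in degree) 75.01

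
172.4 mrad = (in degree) 9.878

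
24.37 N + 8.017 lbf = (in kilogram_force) 6.121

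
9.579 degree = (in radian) 0.1672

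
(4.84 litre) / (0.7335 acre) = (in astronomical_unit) 1.09e-17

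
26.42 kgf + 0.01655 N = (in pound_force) 58.25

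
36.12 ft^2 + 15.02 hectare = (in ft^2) 1.617e+06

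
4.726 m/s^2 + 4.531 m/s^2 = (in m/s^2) 9.257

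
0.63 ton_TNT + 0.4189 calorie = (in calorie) 6.3e+08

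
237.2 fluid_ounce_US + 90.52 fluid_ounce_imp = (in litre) 9.587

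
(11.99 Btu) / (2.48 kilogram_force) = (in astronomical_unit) 3.477e-09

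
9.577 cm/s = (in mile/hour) 0.2142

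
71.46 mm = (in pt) 202.6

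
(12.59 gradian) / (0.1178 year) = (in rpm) 5.084e-07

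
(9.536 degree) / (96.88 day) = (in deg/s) 1.139e-06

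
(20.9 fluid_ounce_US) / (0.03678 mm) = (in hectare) 0.00168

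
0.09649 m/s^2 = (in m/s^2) 0.09649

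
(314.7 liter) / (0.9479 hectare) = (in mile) 2.063e-08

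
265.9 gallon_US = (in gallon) 265.9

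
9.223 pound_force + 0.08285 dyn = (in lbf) 9.223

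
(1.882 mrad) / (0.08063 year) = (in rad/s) 7.401e-10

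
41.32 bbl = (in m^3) 6.569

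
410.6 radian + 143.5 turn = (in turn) 208.8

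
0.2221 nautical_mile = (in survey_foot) 1350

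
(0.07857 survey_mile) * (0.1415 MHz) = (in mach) 5.255e+04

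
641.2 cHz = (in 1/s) 6.412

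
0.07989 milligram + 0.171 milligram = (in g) 0.0002509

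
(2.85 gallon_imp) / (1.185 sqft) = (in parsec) 3.814e-18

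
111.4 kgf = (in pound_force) 245.6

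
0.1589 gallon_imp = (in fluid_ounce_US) 24.43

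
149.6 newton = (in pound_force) 33.63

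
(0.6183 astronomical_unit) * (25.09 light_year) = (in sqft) 2.363e+29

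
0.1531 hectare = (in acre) 0.3783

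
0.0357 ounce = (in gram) 1.012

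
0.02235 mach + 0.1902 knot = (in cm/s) 770.8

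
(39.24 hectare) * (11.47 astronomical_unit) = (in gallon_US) 1.779e+20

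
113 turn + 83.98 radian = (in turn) 126.4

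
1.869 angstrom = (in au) 1.249e-21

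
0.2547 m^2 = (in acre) 6.294e-05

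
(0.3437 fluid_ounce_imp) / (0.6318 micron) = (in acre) 0.003819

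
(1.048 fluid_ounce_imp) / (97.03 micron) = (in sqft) 3.303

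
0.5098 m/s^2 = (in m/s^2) 0.5098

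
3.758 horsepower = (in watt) 2802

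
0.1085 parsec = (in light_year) 0.3539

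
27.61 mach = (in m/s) 9401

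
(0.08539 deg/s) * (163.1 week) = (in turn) 2.34e+04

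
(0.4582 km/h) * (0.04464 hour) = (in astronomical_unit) 1.367e-10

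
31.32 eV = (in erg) 5.018e-11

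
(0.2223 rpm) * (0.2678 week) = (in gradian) 2.4e+05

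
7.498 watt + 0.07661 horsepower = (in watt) 64.63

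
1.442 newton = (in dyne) 1.442e+05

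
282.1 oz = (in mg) 7.997e+06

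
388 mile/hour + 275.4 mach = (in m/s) 9.395e+04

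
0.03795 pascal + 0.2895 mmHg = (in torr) 0.2898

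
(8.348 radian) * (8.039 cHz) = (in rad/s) 0.6711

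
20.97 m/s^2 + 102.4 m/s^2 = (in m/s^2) 123.4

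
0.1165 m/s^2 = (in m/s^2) 0.1165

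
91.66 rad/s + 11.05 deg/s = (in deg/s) 5263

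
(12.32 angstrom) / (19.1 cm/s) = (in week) 1.067e-14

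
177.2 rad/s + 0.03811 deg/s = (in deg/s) 1.015e+04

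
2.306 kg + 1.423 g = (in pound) 5.087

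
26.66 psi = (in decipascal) 1.838e+06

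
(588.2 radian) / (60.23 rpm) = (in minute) 1.554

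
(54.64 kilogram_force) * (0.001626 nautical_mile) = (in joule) 1614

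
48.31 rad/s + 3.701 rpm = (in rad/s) 48.7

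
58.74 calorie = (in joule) 245.8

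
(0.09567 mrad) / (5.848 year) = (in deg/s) 2.972e-11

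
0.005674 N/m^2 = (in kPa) 5.674e-06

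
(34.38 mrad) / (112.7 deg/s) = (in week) 2.89e-08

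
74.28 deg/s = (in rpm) 12.38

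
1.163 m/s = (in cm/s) 116.3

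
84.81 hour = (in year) 0.009682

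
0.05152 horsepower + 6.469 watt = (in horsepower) 0.0602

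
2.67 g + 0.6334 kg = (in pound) 1.402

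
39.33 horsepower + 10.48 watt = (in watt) 2.934e+04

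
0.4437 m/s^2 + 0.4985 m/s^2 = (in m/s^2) 0.9422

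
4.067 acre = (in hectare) 1.646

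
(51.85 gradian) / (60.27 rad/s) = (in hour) 3.754e-06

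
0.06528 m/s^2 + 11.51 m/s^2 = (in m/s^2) 11.58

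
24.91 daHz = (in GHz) 2.491e-07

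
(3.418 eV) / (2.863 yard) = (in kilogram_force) 2.133e-20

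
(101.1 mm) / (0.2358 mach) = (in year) 3.993e-11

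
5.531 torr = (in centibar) 0.7374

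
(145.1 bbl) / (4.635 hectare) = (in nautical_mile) 2.687e-07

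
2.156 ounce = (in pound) 0.1348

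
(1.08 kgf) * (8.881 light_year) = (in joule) 8.899e+17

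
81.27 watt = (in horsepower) 0.109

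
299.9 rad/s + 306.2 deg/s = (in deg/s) 1.749e+04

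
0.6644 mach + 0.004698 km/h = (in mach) 0.6644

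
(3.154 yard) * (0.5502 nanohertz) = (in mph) 3.55e-09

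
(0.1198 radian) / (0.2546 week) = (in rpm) 7.429e-06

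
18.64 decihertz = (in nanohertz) 1.864e+09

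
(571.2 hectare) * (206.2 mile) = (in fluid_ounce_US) 6.409e+16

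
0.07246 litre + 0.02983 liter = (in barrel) 0.0006434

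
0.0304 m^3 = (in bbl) 0.1912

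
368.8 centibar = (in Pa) 3.688e+05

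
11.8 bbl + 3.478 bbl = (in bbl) 15.28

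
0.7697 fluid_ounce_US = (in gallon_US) 0.006013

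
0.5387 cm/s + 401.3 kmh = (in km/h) 401.3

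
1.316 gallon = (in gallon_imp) 1.096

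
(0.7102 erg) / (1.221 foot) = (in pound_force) 4.29e-08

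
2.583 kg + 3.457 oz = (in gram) 2681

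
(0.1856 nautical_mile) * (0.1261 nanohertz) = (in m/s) 4.334e-08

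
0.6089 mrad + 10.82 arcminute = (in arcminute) 12.91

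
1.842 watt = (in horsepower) 0.00247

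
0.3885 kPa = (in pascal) 388.5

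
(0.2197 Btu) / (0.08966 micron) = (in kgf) 2.636e+08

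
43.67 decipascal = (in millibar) 0.04367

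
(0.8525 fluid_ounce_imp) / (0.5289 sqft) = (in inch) 0.01941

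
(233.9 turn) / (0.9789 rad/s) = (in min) 25.02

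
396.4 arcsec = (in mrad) 1.922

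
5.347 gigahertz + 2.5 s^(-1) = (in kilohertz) 5.347e+06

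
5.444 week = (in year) 0.1044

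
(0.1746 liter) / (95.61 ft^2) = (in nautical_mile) 1.061e-08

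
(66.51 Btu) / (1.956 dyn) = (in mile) 2.229e+06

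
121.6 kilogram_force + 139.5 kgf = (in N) 2561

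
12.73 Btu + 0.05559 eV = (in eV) 8.383e+22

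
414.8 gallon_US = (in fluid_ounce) 5.309e+04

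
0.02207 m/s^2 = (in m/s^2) 0.02207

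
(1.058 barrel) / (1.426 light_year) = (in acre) 3.081e-21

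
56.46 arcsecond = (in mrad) 0.2737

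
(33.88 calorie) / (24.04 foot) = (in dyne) 1.935e+06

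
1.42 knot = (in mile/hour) 1.634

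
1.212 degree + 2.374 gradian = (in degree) 3.349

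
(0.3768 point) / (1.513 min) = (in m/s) 1.464e-06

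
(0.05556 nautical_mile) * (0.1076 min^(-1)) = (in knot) 0.3587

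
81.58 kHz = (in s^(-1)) 8.158e+04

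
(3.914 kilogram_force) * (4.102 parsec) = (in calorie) 1.161e+18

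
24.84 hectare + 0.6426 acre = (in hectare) 25.1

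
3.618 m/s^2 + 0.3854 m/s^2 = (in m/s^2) 4.003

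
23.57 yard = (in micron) 2.155e+07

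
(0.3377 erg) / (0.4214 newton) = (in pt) 0.0002272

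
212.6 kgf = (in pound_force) 468.7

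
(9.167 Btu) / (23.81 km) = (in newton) 0.4062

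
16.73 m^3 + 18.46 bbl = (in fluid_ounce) 6.649e+05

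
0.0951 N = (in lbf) 0.02138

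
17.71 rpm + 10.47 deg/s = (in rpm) 19.46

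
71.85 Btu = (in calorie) 1.812e+04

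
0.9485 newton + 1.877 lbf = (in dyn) 9.298e+05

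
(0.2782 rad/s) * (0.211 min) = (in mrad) 3522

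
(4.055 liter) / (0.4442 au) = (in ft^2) 6.568e-13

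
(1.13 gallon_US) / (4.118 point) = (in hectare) 0.0002944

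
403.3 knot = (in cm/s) 2.075e+04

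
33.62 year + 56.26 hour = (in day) 1.227e+04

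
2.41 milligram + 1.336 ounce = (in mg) 3.788e+04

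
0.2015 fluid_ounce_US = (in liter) 0.005959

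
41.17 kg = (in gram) 4.117e+04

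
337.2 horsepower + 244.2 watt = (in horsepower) 337.5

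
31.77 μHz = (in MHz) 3.177e-11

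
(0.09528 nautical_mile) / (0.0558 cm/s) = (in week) 0.5229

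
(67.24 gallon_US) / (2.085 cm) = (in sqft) 131.4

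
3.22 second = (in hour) 0.0008944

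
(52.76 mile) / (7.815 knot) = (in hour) 5.867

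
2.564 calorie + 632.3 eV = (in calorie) 2.564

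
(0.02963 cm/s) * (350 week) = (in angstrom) 6.272e+14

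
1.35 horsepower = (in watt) 1007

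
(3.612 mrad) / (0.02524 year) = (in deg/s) 2.6e-07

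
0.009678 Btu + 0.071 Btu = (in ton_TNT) 2.034e-08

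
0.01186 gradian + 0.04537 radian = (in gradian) 2.9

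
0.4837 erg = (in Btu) 4.585e-11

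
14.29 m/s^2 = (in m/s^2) 14.29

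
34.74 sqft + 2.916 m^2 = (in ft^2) 66.13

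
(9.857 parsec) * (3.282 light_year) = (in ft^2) 1.017e+35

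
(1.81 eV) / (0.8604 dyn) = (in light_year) 3.563e-30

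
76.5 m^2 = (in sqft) 823.4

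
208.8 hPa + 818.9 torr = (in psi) 18.86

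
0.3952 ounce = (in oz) 0.3952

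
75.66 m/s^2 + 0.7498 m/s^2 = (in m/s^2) 76.41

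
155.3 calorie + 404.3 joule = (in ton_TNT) 2.519e-07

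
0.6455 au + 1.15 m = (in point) 2.737e+14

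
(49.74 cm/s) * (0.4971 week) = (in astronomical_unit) 9.996e-07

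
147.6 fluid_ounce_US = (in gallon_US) 1.153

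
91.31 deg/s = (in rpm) 15.22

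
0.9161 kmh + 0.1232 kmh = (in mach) 0.0008479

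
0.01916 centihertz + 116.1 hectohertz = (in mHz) 1.161e+07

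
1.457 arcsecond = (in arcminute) 0.02428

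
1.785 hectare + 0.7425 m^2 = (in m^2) 1.785e+04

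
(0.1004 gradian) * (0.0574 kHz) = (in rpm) 0.8644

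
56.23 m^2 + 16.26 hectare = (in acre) 40.19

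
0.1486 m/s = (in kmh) 0.535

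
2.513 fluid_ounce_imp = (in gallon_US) 0.01886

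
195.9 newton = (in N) 195.9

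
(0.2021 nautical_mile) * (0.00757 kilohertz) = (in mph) 6338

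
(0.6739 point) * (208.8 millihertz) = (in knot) 9.649e-05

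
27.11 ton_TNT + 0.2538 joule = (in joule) 1.134e+11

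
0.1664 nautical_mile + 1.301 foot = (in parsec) 1e-14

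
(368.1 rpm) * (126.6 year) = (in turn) 2.449e+10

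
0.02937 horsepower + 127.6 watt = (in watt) 149.5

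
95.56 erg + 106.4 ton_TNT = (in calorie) 1.064e+11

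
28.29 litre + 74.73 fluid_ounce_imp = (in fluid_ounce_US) 1028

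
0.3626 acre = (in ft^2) 1.579e+04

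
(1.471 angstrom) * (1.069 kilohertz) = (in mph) 3.518e-07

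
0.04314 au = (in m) 6.454e+09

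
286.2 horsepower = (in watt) 2.134e+05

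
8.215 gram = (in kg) 0.008215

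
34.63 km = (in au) 2.315e-07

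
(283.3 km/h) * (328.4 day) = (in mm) 2.233e+12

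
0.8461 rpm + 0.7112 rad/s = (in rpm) 7.638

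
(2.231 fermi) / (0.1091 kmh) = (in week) 1.217e-19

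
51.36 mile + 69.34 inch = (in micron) 8.266e+10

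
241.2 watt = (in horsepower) 0.3235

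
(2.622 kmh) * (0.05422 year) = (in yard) 1.362e+06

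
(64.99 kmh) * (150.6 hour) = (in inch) 3.853e+08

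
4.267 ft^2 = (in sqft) 4.267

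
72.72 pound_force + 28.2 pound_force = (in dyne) 4.489e+07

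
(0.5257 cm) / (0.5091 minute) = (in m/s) 0.0001721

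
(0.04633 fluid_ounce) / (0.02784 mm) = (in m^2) 0.04921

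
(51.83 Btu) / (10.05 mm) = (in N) 5.441e+06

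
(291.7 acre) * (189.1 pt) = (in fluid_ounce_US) 2.663e+09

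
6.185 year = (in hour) 5.418e+04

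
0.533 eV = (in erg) 8.54e-13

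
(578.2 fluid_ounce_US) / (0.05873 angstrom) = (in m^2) 2.912e+09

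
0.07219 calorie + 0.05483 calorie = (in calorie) 0.127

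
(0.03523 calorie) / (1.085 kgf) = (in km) 1.385e-05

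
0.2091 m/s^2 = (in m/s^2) 0.2091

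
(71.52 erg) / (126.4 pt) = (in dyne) 16.04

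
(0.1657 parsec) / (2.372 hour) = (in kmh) 2.156e+12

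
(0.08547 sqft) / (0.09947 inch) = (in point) 8909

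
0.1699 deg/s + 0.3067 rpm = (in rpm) 0.335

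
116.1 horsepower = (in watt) 8.658e+04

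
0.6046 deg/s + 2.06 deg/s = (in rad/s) 0.04651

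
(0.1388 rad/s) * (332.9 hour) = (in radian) 1.663e+05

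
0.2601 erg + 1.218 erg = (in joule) 1.478e-07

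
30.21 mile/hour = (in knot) 26.25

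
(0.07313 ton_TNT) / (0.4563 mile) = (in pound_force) 9.367e+04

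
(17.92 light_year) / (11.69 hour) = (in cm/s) 4.029e+14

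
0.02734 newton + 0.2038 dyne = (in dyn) 2734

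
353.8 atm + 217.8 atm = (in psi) 8400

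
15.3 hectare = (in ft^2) 1.647e+06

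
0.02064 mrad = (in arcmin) 0.07096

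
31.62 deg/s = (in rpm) 5.27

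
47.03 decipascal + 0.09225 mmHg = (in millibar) 0.17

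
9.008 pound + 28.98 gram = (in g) 4115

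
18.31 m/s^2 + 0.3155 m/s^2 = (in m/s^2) 18.63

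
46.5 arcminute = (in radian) 0.01353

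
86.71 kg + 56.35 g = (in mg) 8.677e+07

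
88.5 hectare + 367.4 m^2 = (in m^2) 8.854e+05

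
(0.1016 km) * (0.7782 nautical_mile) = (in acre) 36.18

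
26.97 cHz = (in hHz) 0.002697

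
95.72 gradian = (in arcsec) 3.101e+05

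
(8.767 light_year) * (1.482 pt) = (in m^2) 4.336e+13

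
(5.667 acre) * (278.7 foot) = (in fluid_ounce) 6.587e+10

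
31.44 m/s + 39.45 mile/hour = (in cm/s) 4908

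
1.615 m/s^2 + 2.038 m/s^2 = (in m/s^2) 3.653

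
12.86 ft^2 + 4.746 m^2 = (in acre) 0.001468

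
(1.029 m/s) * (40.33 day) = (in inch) 1.412e+08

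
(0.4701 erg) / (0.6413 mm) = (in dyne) 7.33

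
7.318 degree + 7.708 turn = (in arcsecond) 1.002e+07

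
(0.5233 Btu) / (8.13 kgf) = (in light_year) 7.32e-16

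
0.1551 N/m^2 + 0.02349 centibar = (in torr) 0.1774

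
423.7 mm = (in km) 0.0004237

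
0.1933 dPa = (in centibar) 1.933e-05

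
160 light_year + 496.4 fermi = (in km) 1.514e+15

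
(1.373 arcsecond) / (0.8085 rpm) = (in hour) 2.184e-08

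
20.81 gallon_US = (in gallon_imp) 17.33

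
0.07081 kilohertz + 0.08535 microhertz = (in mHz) 7.081e+04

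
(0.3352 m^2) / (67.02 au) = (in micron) 3.343e-08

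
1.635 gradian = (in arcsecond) 5297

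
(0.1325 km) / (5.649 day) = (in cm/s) 0.02715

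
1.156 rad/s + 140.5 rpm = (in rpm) 151.5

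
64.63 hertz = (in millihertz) 6.463e+04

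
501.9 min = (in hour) 8.365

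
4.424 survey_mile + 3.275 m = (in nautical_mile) 3.846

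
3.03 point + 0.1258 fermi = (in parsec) 3.464e-20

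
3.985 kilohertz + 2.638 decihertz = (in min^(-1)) 2.391e+05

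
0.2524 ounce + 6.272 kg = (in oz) 221.5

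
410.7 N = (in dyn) 4.107e+07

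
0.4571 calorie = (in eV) 1.194e+19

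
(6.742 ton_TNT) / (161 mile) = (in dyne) 1.089e+10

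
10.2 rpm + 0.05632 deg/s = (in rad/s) 1.069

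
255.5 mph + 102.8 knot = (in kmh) 601.6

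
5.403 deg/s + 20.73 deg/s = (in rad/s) 0.4561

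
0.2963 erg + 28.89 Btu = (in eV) 1.902e+23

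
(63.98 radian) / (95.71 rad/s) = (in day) 7.737e-06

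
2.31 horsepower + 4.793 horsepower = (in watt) 5297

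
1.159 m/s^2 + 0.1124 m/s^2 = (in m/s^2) 1.271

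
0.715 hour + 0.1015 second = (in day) 0.02979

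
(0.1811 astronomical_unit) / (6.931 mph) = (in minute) 1.457e+08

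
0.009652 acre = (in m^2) 39.06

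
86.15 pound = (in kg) 39.08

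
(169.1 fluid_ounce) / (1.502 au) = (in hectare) 2.226e-18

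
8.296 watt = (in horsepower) 0.01113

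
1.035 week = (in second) 6.26e+05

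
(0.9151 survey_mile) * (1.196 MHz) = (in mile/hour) 3.94e+09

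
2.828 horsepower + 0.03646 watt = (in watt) 2109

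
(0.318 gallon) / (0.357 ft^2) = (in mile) 2.255e-05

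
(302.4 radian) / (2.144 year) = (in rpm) 4.271e-05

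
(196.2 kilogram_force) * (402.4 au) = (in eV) 7.229e+35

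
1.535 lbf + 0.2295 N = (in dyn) 7.058e+05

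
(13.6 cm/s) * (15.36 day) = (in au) 1.206e-06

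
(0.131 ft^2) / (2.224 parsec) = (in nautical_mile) 9.576e-23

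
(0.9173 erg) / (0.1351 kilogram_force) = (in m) 6.924e-08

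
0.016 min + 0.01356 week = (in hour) 2.278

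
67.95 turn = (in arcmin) 1.468e+06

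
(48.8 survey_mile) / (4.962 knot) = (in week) 0.05087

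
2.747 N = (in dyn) 2.747e+05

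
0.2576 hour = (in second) 927.4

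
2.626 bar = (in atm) 2.592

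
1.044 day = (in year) 0.00286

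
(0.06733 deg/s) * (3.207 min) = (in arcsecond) 4.664e+04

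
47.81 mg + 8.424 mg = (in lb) 0.000124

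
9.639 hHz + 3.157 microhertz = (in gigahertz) 9.639e-07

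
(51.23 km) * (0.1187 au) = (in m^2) 9.097e+14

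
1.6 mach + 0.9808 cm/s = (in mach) 1.6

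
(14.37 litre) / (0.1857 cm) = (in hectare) 0.0007738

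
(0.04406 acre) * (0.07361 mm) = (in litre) 13.12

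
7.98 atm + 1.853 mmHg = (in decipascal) 8.088e+06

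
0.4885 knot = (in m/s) 0.2513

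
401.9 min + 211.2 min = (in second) 3.679e+04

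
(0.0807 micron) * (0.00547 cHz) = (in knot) 8.581e-12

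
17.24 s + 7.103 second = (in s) 24.34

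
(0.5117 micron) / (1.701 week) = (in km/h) 1.791e-12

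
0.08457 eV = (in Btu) 1.284e-23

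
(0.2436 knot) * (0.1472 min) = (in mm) 1107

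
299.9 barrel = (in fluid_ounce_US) 1.612e+06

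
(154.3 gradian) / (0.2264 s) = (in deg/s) 613.4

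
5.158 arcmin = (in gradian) 0.09552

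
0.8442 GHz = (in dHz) 8.442e+09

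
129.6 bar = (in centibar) 1.296e+04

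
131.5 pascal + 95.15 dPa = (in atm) 0.001392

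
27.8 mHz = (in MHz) 2.78e-08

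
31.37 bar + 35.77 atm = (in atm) 66.73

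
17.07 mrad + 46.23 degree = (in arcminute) 2832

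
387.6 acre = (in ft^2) 1.688e+07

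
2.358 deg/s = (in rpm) 0.393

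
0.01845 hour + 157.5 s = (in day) 0.002592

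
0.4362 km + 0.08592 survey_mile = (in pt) 1.628e+06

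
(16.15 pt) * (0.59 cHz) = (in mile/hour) 7.519e-05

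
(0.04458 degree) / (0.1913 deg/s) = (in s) 0.233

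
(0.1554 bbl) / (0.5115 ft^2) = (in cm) 51.99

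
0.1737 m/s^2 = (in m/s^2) 0.1737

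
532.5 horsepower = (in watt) 3.971e+05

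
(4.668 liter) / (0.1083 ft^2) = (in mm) 464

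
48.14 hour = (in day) 2.006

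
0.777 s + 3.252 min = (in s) 195.9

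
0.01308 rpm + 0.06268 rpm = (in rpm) 0.07576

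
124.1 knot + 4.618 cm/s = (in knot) 124.2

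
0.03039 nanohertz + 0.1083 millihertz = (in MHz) 1.083e-10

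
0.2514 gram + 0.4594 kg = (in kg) 0.4597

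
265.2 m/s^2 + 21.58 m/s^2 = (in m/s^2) 286.8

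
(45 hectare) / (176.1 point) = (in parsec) 2.347e-10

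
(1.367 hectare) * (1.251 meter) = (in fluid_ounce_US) 5.783e+08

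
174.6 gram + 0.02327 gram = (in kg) 0.1746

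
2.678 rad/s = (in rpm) 25.57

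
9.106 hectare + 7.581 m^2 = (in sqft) 9.802e+05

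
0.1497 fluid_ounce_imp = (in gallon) 0.001124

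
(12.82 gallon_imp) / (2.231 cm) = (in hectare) 0.0002612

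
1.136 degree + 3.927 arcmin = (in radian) 0.02097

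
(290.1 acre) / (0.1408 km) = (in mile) 5.181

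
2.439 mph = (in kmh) 3.925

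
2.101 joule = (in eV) 1.311e+19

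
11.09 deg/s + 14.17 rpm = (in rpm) 16.02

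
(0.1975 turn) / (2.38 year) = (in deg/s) 9.473e-07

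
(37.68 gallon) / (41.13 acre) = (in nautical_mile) 4.627e-10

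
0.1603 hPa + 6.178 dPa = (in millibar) 0.1665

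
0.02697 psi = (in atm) 0.001835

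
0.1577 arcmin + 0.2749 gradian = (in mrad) 4.364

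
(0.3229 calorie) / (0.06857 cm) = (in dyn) 1.97e+08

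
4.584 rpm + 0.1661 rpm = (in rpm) 4.75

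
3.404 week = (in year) 0.06528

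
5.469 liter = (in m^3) 0.005469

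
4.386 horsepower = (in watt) 3271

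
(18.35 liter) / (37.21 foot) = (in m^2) 0.001618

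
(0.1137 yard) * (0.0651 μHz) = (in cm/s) 6.768e-07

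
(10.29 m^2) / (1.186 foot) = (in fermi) 2.847e+16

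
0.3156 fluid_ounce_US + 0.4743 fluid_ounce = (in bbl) 0.0001469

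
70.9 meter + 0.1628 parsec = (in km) 5.023e+12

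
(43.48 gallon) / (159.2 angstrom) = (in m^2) 1.034e+07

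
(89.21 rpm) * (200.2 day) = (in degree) 9.259e+09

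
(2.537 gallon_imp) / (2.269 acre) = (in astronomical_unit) 8.396e-18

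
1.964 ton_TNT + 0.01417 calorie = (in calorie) 1.964e+09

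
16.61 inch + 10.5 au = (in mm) 1.571e+15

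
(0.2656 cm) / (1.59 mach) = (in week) 8.112e-12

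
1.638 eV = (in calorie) 6.272e-20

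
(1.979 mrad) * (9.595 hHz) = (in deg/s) 108.8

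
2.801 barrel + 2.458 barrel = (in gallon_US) 220.9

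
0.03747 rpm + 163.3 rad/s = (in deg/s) 9357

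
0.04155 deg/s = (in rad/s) 0.0007252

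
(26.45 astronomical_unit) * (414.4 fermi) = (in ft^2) 17.65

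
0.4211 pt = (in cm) 0.01486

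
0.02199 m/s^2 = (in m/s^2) 0.02199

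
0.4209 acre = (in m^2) 1703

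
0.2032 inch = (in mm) 5.161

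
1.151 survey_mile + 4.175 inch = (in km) 1.852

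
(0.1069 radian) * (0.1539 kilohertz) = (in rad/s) 16.45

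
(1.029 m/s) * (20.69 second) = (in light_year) 2.25e-15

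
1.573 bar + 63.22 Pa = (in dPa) 1.574e+06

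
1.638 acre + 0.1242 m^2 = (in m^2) 6629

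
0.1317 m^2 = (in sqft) 1.418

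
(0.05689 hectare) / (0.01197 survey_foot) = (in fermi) 1.559e+20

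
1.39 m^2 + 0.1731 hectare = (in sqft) 1.865e+04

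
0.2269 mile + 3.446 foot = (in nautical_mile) 0.1977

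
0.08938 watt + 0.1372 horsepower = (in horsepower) 0.1373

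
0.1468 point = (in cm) 0.005179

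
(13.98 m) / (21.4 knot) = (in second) 1.27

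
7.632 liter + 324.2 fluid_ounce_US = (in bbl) 0.1083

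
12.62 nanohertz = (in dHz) 1.262e-07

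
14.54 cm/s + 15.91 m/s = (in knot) 31.21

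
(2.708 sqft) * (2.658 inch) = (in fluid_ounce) 574.3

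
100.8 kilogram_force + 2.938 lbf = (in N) 1002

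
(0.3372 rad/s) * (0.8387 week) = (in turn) 2.722e+04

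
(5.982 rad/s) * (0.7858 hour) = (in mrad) 1.692e+07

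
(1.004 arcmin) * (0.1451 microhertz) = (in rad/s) 4.238e-11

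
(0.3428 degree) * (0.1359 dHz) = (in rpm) 0.0007764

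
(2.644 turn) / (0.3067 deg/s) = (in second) 3103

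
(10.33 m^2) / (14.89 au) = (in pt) 1.315e-08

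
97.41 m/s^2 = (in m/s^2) 97.41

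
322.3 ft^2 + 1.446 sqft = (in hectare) 0.003008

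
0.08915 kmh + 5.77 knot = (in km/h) 10.78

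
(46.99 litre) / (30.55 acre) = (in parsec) 1.232e-23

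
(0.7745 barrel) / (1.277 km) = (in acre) 2.383e-08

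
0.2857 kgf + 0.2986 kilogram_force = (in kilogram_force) 0.5843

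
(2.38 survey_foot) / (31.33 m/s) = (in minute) 0.0003859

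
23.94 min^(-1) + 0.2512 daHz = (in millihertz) 2911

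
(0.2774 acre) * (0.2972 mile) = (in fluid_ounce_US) 1.816e+10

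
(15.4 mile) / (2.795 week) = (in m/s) 0.01466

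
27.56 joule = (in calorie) 6.587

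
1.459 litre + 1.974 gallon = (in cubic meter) 0.008931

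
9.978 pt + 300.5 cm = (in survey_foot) 9.87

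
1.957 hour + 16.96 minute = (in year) 0.0002557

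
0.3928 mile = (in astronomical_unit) 4.226e-09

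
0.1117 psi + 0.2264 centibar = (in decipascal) 9965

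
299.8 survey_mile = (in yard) 5.276e+05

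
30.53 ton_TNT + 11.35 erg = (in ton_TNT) 30.53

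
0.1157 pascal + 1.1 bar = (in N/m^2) 1.1e+05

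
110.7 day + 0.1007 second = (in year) 0.3033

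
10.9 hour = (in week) 0.06488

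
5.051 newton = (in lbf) 1.136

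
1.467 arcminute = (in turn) 6.792e-05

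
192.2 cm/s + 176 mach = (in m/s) 5.993e+04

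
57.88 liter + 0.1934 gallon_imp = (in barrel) 0.3696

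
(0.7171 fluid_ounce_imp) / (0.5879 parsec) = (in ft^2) 1.209e-20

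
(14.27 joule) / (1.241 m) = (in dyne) 1.15e+06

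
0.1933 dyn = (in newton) 1.933e-06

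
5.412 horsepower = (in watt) 4036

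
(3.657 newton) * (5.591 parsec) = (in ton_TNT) 1.508e+08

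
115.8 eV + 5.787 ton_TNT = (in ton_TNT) 5.787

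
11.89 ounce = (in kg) 0.3371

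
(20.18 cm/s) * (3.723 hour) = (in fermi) 2.705e+18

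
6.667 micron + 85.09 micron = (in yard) 0.0001003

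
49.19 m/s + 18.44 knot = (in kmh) 211.2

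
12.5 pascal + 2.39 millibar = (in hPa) 2.515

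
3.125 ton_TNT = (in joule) 1.308e+10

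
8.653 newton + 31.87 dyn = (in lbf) 1.945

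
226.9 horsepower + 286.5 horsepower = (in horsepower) 513.4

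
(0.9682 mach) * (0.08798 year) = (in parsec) 2.964e-08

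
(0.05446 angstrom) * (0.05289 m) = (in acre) 7.118e-17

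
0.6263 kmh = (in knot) 0.3382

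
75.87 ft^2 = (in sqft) 75.87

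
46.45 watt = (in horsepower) 0.06229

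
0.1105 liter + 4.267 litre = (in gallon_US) 1.156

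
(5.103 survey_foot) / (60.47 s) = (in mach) 7.554e-05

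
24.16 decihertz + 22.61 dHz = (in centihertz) 467.7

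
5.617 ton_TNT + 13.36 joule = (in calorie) 5.617e+09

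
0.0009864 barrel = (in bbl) 0.0009864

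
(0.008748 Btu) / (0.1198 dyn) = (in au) 5.15e-05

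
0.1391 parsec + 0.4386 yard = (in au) 2.869e+04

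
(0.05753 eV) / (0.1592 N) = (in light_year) 6.12e-36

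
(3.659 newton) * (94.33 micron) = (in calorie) 8.249e-05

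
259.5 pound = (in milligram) 1.177e+08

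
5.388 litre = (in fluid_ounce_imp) 189.6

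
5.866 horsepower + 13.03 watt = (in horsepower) 5.883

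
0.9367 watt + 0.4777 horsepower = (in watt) 357.2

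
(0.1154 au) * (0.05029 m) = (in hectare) 8.682e+04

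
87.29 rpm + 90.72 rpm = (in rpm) 178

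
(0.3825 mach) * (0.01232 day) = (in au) 9.267e-07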